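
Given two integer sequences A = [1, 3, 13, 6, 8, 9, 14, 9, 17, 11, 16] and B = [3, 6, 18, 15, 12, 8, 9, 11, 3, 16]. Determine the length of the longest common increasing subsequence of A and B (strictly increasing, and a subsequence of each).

For each value that appears in both, track the longest common increasing run ending there.
The best achievable length is 6; one witness is 3, 6, 8, 9, 11, 16 (A-positions 2,4,5,6,10,11, B-positions 1,2,6,7,8,10).

6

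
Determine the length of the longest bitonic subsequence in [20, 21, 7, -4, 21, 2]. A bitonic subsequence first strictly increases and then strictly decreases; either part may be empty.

One longest bitonic subsequence is 20, 21, 7, 2 (positions 1,2,3,6): it rises to 21 then falls. Length 4 is optimal.

4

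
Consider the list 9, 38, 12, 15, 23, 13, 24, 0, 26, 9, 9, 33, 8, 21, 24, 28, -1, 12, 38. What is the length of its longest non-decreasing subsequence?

Scanning left to right, the best length ending at each element is: 9→1, 38→2, 12→2, 15→3, 23→4, 13→3, 24→5, 0→1, 26→6, 9→2, 9→3, 33→7, 8→2, 21→4, 24→6, 28→7, -1→1, 12→4, 38→8.
So the longest non-decreasing subsequence has length 8, e.g. 9, 12, 15, 23, 24, 26, 33, 38.

8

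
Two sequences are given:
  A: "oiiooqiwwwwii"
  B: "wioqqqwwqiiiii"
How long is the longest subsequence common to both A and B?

Backtracking the LCS table gives one alignment: i (A3,B2) → o (A4,B3) → q (A6,B6) → w (A8,B7) → w (A9,B8) → i (A12,B13) → i (A13,B14).
So the longest common subsequence has length 7.

7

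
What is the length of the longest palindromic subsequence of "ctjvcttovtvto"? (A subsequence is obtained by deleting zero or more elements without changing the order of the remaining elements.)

7

One longest palindromic subsequence is tvtvtvt (positions 2,4,6,9,10,11,12); it reads the same forward and backward, and the interval DP gives dp[1][13] = 7.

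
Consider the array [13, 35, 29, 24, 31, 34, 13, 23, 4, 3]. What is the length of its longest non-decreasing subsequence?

One longest non-decreasing subsequence is 13, 29, 31, 34 (positions 1,3,5,6), of length 4; no longer one exists.

4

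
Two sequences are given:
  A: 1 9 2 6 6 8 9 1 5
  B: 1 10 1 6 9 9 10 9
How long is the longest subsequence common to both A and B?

3

A longest common subsequence is 1, 9, 9 (length 3); the LCS DP confirms no longer common subsequence exists.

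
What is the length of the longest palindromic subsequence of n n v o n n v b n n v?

One longest palindromic subsequence is nnvnnvnn (positions 1,2,3,5,6,7,9,10); it reads the same forward and backward, and the interval DP gives dp[1][11] = 8.

8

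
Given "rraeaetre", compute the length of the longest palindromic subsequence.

5

Using dp[i][j] = 2 + dp[i+1][j−1] if the ends match, else max(dp[i+1][j], dp[i][j−1]):
dp[1][9] = 5. A witness is reaer at positions 2,4,5,6,8.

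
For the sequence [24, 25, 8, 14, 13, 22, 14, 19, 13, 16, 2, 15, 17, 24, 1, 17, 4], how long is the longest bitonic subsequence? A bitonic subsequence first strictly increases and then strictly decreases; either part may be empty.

One longest bitonic subsequence is 8, 13, 14, 16, 17, 24, 17, 4 (positions 3,5,7,10,13,14,16,17): it rises to 24 then falls. Length 8 is optimal.

8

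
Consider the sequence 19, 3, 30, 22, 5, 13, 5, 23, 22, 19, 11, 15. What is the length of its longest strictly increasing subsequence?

4

One longest increasing subsequence is 3, 5, 13, 23 (positions 2,5,6,8), of length 4; no longer one exists.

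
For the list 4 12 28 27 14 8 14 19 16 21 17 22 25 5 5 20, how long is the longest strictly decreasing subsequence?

Let dp[i] be the longest decreasing subsequence ending at position i. Then dp = [1, 1, 1, 2, 3, 4, 3, 3, 4, 3, 4, 3, 3, 5, 5, 4].
The maximum is 5; one witness is 28, 27, 14, 8, 5 at positions 3,4,5,6,14.

5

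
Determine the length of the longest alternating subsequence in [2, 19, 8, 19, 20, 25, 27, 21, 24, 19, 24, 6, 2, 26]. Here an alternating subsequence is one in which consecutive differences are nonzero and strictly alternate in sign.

10

Track the best alternating length ending on an up-step vs a down-step at each position: up/down = 1/1, 2/1, 2/3, 4/1, 4/1, 4/1, 4/1, 4/5, 6/5, 4/7, 8/5, 2/9, 1/9, 10/5.
The maximum over both is 10; one such subsequence is 2, 19, 8, 25, 21, 24, 19, 24, 6, 26.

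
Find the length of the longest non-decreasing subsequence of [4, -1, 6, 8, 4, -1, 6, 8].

4

One longest non-decreasing subsequence is 4, 6, 8, 8 (positions 1,3,4,8), of length 4; no longer one exists.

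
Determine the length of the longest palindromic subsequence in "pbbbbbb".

One longest palindromic subsequence is bbbbbb (positions 2,3,4,5,6,7); it reads the same forward and backward, and the interval DP gives dp[1][7] = 6.

6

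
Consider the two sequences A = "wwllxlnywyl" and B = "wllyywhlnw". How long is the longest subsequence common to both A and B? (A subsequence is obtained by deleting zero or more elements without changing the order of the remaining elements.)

Backtracking the LCS table gives one alignment: w (A2,B1) → l (A3,B2) → l (A4,B3) → l (A6,B8) → n (A7,B9) → w (A9,B10).
So the longest common subsequence has length 6.

6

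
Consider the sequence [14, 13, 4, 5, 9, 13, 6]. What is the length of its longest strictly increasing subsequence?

4

Scanning left to right, the best length ending at each element is: 14→1, 13→1, 4→1, 5→2, 9→3, 13→4, 6→3.
So the longest increasing subsequence has length 4, e.g. 4, 5, 9, 13.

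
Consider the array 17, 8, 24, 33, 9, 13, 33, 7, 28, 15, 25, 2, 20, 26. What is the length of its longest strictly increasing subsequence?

6

Let dp[i] be the longest increasing subsequence ending at position i. Then dp = [1, 1, 2, 3, 2, 3, 4, 1, 4, 4, 5, 1, 5, 6].
The maximum is 6; one witness is 8, 9, 13, 15, 25, 26 at positions 2,5,6,10,11,14.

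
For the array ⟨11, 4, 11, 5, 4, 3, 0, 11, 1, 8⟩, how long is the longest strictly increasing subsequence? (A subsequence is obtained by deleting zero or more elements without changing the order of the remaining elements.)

Scanning left to right, the best length ending at each element is: 11→1, 4→1, 11→2, 5→2, 4→1, 3→1, 0→1, 11→3, 1→2, 8→3.
So the longest increasing subsequence has length 3, e.g. 4, 5, 11.

3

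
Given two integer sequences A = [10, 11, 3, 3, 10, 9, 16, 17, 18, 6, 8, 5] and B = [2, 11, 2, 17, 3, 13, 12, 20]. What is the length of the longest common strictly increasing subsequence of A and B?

For each value that appears in both, track the longest common increasing run ending there.
The best achievable length is 2; one witness is 11, 17 (A-positions 2,8, B-positions 2,4).

2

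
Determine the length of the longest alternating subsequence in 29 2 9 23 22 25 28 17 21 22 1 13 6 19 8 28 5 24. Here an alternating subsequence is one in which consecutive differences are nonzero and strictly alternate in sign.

15

Track the best alternating length ending on an up-step vs a down-step at each position: up/down = 1/1, 1/2, 3/2, 3/2, 3/4, 5/2, 5/2, 3/6, 7/6, 7/6, 1/8, 9/8, 9/10, 11/8, 11/12, 13/2, 9/14, 15/14.
The maximum over both is 15; one such subsequence is 29, 2, 23, 22, 25, 17, 21, 1, 13, 6, 19, 8, 28, 5, 24.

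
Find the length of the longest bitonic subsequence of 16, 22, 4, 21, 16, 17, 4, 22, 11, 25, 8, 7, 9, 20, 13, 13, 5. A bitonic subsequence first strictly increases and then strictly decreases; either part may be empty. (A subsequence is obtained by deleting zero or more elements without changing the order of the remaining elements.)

8

One longest bitonic subsequence is 16, 22, 21, 17, 11, 8, 7, 5 (positions 1,2,4,6,9,11,12,17): it rises to 22 then falls. Length 8 is optimal.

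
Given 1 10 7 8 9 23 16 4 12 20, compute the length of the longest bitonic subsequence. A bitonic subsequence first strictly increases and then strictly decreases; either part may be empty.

Let inc[i] be the LIS ending at i and dec[i] the longest strictly decreasing subsequence starting at i. inc = [1, 2, 2, 3, 4, 5, 5, 2, 5, 6], dec = [1, 3, 2, 2, 2, 3, 2, 1, 1, 1].
max_i inc[i]+dec[i]−1 = 7, with one witness 1, 7, 8, 9, 23, 16, 12.

7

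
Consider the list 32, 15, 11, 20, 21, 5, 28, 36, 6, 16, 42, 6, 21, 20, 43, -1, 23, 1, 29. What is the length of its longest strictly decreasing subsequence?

5

Let dp[i] be the longest decreasing subsequence ending at position i. Then dp = [1, 2, 3, 2, 2, 4, 2, 1, 4, 3, 1, 4, 3, 4, 1, 5, 3, 5, 2].
The maximum is 5; one witness is 32, 15, 11, 5, -1 at positions 1,2,3,6,16.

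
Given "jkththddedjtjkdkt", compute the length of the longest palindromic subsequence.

Using dp[i][j] = 2 + dp[i+1][j−1] if the ends match, else max(dp[i+1][j], dp[i][j−1]):
dp[1][17] = 7. A witness is tdjtjdt at positions 3,10,11,12,13,15,17.

7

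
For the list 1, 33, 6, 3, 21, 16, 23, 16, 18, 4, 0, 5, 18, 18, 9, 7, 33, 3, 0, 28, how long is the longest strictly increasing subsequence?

One longest increasing subsequence is 1, 3, 4, 5, 18, 33 (positions 1,4,10,12,13,17), of length 6; no longer one exists.

6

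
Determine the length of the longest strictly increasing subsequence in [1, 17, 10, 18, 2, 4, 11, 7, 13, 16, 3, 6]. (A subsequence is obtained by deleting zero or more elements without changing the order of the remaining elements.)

6

Let dp[i] be the longest increasing subsequence ending at position i. Then dp = [1, 2, 2, 3, 2, 3, 4, 4, 5, 6, 3, 4].
The maximum is 6; one witness is 1, 2, 4, 11, 13, 16 at positions 1,5,6,7,9,10.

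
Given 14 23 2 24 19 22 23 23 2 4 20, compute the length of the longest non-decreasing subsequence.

Scanning left to right, the best length ending at each element is: 14→1, 23→2, 2→1, 24→3, 19→2, 22→3, 23→4, 23→5, 2→2, 4→3, 20→4.
So the longest non-decreasing subsequence has length 5, e.g. 14, 19, 22, 23, 23.

5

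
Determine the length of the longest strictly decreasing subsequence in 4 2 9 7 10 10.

Let dp[i] be the longest decreasing subsequence ending at position i. Then dp = [1, 2, 1, 2, 1, 1].
The maximum is 2; one witness is 4, 2 at positions 1,2.

2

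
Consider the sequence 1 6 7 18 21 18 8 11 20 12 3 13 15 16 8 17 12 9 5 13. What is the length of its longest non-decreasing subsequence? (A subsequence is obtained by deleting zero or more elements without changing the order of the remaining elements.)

Let dp[i] be the longest non-decreasing subsequence ending at position i. Then dp = [1, 2, 3, 4, 5, 5, 4, 5, 6, 6, 2, 7, 8, 9, 5, 10, 7, 6, 3, 8].
The maximum is 10; one witness is 1, 6, 7, 8, 11, 12, 13, 15, 16, 17 at positions 1,2,3,7,8,10,12,13,14,16.

10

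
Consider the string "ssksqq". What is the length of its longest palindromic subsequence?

3

One longest palindromic subsequence is sks (positions 2,3,4); it reads the same forward and backward, and the interval DP gives dp[1][6] = 3.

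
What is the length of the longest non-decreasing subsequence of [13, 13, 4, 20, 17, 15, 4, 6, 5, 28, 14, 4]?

Let dp[i] be the longest non-decreasing subsequence ending at position i. Then dp = [1, 2, 1, 3, 3, 3, 2, 3, 3, 4, 4, 3].
The maximum is 4; one witness is 13, 13, 20, 28 at positions 1,2,4,10.

4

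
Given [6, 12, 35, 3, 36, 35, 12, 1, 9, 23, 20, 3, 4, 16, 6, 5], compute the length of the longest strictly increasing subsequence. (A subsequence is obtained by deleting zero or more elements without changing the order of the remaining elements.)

Let dp[i] be the longest increasing subsequence ending at position i. Then dp = [1, 2, 3, 1, 4, 3, 2, 1, 2, 3, 3, 2, 3, 4, 4, 4].
The maximum is 4; one witness is 6, 12, 35, 36 at positions 1,2,3,5.

4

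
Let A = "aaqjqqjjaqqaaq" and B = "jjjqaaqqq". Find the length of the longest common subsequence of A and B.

Backtracking the LCS table gives one alignment: j (A4,B1) → j (A7,B2) → j (A8,B3) → a (A9,B6) → q (A10,B7) → q (A11,B8) → q (A14,B9).
So the longest common subsequence has length 7.

7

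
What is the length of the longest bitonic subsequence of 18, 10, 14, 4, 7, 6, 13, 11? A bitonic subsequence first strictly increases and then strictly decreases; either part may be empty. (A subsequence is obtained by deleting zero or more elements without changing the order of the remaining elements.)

Let inc[i] be the LIS ending at i and dec[i] the longest strictly decreasing subsequence starting at i. inc = [1, 1, 2, 1, 2, 2, 3, 3], dec = [4, 3, 3, 1, 2, 1, 2, 1].
max_i inc[i]+dec[i]−1 = 4, with one witness 18, 14, 13, 11.

4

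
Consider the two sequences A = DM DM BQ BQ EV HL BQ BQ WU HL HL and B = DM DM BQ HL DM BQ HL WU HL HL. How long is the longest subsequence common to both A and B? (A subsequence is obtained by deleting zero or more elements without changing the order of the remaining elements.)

8

A longest common subsequence is DM, DM, BQ, BQ, HL, WU, HL, HL (length 8); the LCS DP confirms no longer common subsequence exists.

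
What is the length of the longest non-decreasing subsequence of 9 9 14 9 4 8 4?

One longest non-decreasing subsequence is 9, 9, 14 (positions 1,2,3), of length 3; no longer one exists.

3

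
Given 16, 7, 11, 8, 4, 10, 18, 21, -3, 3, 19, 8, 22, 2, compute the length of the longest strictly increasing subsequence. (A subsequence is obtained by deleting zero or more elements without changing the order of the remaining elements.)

One longest increasing subsequence is 7, 8, 10, 18, 21, 22 (positions 2,4,6,7,8,13), of length 6; no longer one exists.

6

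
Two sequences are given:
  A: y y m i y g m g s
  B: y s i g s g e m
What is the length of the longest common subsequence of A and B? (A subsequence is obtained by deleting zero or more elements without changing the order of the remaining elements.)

A longest common subsequence is yigm (length 4); the LCS DP confirms no longer common subsequence exists.

4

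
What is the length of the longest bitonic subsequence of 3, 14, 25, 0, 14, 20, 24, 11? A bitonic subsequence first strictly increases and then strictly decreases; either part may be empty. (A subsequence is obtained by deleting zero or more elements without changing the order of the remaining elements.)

One longest bitonic subsequence is 3, 14, 25, 24, 11 (positions 1,2,3,7,8): it rises to 25 then falls. Length 5 is optimal.

5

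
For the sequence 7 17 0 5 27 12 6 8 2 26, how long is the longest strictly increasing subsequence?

5

Scanning left to right, the best length ending at each element is: 7→1, 17→2, 0→1, 5→2, 27→3, 12→3, 6→3, 8→4, 2→2, 26→5.
So the longest increasing subsequence has length 5, e.g. 0, 5, 6, 8, 26.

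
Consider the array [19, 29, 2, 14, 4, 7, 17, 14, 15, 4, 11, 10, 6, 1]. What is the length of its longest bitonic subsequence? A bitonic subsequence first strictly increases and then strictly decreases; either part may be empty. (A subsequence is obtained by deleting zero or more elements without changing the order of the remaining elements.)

One longest bitonic subsequence is 2, 4, 7, 17, 15, 11, 10, 6, 1 (positions 3,5,6,7,9,11,12,13,14): it rises to 17 then falls. Length 9 is optimal.

9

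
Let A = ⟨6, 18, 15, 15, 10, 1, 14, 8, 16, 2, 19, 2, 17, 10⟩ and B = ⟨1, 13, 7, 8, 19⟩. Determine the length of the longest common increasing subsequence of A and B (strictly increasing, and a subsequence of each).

3

For each value that appears in both, track the longest common increasing run ending there.
The best achievable length is 3; one witness is 1, 8, 19 (A-positions 6,8,11, B-positions 1,4,5).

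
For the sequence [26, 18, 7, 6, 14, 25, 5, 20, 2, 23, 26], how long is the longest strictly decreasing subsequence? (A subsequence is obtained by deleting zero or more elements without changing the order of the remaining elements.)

6

Scanning left to right, the best length ending at each element is: 26→1, 18→2, 7→3, 6→4, 14→3, 25→2, 5→5, 20→3, 2→6, 23→3, 26→1.
So the longest decreasing subsequence has length 6, e.g. 26, 18, 7, 6, 5, 2.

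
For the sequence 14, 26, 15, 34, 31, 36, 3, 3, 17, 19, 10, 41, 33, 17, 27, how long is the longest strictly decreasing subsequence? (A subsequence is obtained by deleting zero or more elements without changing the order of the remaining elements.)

Let dp[i] be the longest decreasing subsequence ending at position i. Then dp = [1, 1, 2, 1, 2, 1, 3, 3, 3, 3, 4, 1, 2, 4, 3].
The maximum is 4; one witness is 34, 31, 17, 10 at positions 4,5,9,11.

4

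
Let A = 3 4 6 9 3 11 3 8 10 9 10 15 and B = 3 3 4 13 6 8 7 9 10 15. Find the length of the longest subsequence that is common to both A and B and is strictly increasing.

A longest common strictly increasing subsequence is 3, 4, 6, 8, 9, 10, 15 (length 7); it appears in order in both A and B, and no longer such subsequence exists.

7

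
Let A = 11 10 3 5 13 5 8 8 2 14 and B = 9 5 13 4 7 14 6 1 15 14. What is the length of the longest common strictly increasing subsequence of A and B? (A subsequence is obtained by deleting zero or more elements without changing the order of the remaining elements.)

3

For each value that appears in both, track the longest common increasing run ending there.
The best achievable length is 3; one witness is 5, 13, 14 (A-positions 4,5,10, B-positions 2,3,6).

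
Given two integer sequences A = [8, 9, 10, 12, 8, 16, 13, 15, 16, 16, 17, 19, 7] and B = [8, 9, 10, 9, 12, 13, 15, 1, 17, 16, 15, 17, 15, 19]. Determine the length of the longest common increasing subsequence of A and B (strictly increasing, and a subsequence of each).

A longest common strictly increasing subsequence is 8, 9, 10, 12, 13, 15, 16, 17, 19 (length 9); it appears in order in both A and B, and no longer such subsequence exists.

9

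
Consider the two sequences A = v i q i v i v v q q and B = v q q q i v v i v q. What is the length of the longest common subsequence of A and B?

7

Backtracking the LCS table gives one alignment: v (A1,B1) → q (A3,B4) → i (A4,B5) → v (A5,B7) → i (A6,B8) → v (A8,B9) → q (A10,B10).
So the longest common subsequence has length 7.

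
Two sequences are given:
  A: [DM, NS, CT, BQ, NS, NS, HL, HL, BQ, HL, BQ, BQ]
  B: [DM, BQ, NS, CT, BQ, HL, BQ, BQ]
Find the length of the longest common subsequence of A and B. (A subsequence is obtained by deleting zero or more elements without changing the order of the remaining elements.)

7

A longest common subsequence is DM, NS, CT, BQ, HL, BQ, BQ (length 7); the LCS DP confirms no longer common subsequence exists.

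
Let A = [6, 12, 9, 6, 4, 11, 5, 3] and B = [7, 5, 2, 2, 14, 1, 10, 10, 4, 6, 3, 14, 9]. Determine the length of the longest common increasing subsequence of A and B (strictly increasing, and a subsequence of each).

2

For each value that appears in both, track the longest common increasing run ending there.
The best achievable length is 2; one witness is 6, 9 (A-positions 1,3, B-positions 10,13).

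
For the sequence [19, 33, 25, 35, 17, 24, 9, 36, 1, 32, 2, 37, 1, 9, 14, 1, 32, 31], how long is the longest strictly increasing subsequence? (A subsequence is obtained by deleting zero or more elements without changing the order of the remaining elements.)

Let dp[i] be the longest increasing subsequence ending at position i. Then dp = [1, 2, 2, 3, 1, 2, 1, 4, 1, 3, 2, 5, 1, 3, 4, 1, 5, 5].
The maximum is 5; one witness is 19, 33, 35, 36, 37 at positions 1,2,4,8,12.

5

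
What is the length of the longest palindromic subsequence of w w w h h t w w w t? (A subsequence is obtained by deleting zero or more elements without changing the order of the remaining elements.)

One longest palindromic subsequence is wwwhhwww (positions 1,2,3,4,5,7,8,9); it reads the same forward and backward, and the interval DP gives dp[1][10] = 8.

8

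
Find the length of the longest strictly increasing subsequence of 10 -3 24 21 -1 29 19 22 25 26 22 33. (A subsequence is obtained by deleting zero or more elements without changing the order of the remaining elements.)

7

Let dp[i] be the longest increasing subsequence ending at position i. Then dp = [1, 1, 2, 2, 2, 3, 3, 4, 5, 6, 4, 7].
The maximum is 7; one witness is -3, -1, 19, 22, 25, 26, 33 at positions 2,5,7,8,9,10,12.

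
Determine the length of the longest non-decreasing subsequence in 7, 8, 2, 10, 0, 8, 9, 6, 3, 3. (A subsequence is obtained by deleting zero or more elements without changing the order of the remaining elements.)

4

One longest non-decreasing subsequence is 7, 8, 8, 9 (positions 1,2,6,7), of length 4; no longer one exists.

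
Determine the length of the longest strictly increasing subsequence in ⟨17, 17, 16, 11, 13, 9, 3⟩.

One longest increasing subsequence is 11, 13 (positions 4,5), of length 2; no longer one exists.

2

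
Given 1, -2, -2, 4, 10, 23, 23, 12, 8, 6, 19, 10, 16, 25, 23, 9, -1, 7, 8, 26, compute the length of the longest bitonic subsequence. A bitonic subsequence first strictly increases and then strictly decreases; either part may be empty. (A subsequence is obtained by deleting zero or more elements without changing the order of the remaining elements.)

Let inc[i] be the LIS ending at i and dec[i] the longest strictly decreasing subsequence starting at i. inc = [1, 1, 1, 2, 3, 4, 4, 4, 3, 3, 5, 4, 5, 6, 6, 4, 2, 4, 5, 7], dec = [2, 1, 1, 2, 4, 5, 5, 4, 3, 2, 4, 3, 3, 4, 3, 2, 1, 1, 1, 1].
max_i inc[i]+dec[i]−1 = 9, with one witness 1, 4, 10, 12, 19, 25, 23, 9, 8.

9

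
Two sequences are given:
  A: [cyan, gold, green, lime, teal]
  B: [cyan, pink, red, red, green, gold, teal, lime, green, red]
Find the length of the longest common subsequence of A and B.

3

Backtracking the LCS table gives one alignment: cyan (A1,B1) → gold (A2,B6) → green (A3,B9).
So the longest common subsequence has length 3.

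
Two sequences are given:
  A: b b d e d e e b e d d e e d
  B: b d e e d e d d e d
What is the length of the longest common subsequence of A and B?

A longest common subsequence is bdededded (length 9); the LCS DP confirms no longer common subsequence exists.

9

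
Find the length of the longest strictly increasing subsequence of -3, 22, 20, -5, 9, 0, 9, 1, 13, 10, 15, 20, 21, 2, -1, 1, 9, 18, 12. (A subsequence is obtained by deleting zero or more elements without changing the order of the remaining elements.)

Let dp[i] be the longest increasing subsequence ending at position i. Then dp = [1, 2, 2, 1, 2, 2, 3, 3, 4, 4, 5, 6, 7, 4, 2, 3, 5, 6, 6].
The maximum is 7; one witness is -3, 0, 9, 13, 15, 20, 21 at positions 1,6,7,9,11,12,13.

7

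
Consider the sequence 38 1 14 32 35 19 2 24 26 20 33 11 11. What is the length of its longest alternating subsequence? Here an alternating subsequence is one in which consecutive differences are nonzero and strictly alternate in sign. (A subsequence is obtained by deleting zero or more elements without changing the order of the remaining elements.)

8

Track the best alternating length ending on an up-step vs a down-step at each position: up/down = 1/1, 1/2, 3/2, 3/2, 3/2, 3/4, 3/4, 5/4, 5/4, 5/6, 7/4, 5/8, 5/8.
The maximum over both is 8; one such subsequence is 38, 1, 32, 19, 24, 20, 33, 11.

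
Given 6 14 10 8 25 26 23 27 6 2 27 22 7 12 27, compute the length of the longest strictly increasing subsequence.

One longest increasing subsequence is 6, 14, 25, 26, 27 (positions 1,2,5,6,8), of length 5; no longer one exists.

5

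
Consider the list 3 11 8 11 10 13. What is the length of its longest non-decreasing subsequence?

4

One longest non-decreasing subsequence is 3, 11, 11, 13 (positions 1,2,4,6), of length 4; no longer one exists.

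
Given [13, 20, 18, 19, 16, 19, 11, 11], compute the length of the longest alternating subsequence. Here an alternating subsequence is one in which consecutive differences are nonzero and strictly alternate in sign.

7

Track the best alternating length ending on an up-step vs a down-step at each position: up/down = 1/1, 2/1, 2/3, 4/3, 2/5, 6/3, 1/7, 1/7.
The maximum over both is 7; one such subsequence is 13, 20, 18, 19, 16, 19, 11.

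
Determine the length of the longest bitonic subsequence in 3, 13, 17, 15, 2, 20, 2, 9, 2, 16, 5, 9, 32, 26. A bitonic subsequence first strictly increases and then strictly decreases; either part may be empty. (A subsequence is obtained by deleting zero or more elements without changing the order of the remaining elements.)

6

One longest bitonic subsequence is 3, 13, 17, 15, 9, 5 (positions 1,2,3,4,8,11): it rises to 17 then falls. Length 6 is optimal.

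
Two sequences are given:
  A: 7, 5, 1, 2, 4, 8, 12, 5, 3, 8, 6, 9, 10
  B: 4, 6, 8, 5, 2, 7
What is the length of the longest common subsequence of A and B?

A longest common subsequence is 4, 8, 5 (length 3); the LCS DP confirms no longer common subsequence exists.

3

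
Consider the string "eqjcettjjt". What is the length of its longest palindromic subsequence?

Using dp[i][j] = 2 + dp[i+1][j−1] if the ends match, else max(dp[i+1][j], dp[i][j−1]):
dp[1][10] = 4. A witness is tjjt at positions 6,8,9,10.

4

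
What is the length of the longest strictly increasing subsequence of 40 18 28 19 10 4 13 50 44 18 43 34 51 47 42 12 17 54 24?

Scanning left to right, the best length ending at each element is: 40→1, 18→1, 28→2, 19→2, 10→1, 4→1, 13→2, 50→3, 44→3, 18→3, 43→4, 34→4, 51→5, 47→5, 42→5, 12→2, 17→3, 54→6, 24→4.
So the longest increasing subsequence has length 6, e.g. 10, 13, 18, 43, 51, 54.

6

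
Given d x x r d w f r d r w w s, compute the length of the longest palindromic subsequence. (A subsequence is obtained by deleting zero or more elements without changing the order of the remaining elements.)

One longest palindromic subsequence is wrdrw (positions 6,8,9,10,12); it reads the same forward and backward, and the interval DP gives dp[1][13] = 5.

5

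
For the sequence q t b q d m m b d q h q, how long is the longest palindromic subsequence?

8

One longest palindromic subsequence is qqdmmdqq (positions 1,4,5,6,7,9,10,12); it reads the same forward and backward, and the interval DP gives dp[1][12] = 8.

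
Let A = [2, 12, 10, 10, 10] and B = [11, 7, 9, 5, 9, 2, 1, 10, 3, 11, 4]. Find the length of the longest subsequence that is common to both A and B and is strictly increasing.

2

A longest common strictly increasing subsequence is 2, 10 (length 2); it appears in order in both A and B, and no longer such subsequence exists.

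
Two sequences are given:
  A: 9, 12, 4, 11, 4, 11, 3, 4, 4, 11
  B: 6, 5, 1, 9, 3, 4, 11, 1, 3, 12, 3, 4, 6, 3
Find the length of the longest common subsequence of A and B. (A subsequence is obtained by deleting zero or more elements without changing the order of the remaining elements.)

Backtracking the LCS table gives one alignment: 9 (A1,B4) → 4 (A3,B6) → 11 (A4,B7) → 4 (A5,B12) → 3 (A7,B14).
So the longest common subsequence has length 5.

5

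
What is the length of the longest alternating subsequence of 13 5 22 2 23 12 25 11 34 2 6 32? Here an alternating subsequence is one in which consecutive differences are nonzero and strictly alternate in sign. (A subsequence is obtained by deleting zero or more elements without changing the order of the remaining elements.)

A longest alternating subsequence is 13, 5, 22, 2, 23, 12, 25, 11, 34, 2, 6 (positions 1,2,3,4,5,6,7,8,9,10,11); its 10 consecutive differences strictly alternate in sign, and length 11 is optimal.

11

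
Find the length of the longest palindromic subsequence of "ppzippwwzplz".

One longest palindromic subsequence is zpwwpz (positions 3,6,7,8,10,12); it reads the same forward and backward, and the interval DP gives dp[1][12] = 6.

6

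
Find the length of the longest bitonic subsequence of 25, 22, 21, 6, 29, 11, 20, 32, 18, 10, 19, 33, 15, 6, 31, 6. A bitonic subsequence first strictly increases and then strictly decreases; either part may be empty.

Let inc[i] be the LIS ending at i and dec[i] the longest strictly decreasing subsequence starting at i. inc = [1, 1, 1, 1, 2, 2, 3, 4, 3, 2, 4, 5, 3, 1, 5, 1], dec = [7, 6, 5, 1, 5, 3, 4, 4, 3, 2, 3, 3, 2, 1, 2, 1].
max_i inc[i]+dec[i]−1 = 7, with one witness 25, 22, 21, 20, 19, 15, 6.

7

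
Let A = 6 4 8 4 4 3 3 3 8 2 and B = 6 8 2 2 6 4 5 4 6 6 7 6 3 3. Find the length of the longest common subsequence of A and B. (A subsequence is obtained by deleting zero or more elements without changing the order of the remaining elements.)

A longest common subsequence is 6, 8, 4, 4, 3, 3 (length 6); the LCS DP confirms no longer common subsequence exists.

6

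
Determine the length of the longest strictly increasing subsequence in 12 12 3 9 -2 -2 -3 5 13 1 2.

Let dp[i] be the longest increasing subsequence ending at position i. Then dp = [1, 1, 1, 2, 1, 1, 1, 2, 3, 2, 3].
The maximum is 3; one witness is 3, 9, 13 at positions 3,4,9.

3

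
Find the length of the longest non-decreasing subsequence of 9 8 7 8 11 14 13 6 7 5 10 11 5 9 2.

Scanning left to right, the best length ending at each element is: 9→1, 8→1, 7→1, 8→2, 11→3, 14→4, 13→4, 6→1, 7→2, 5→1, 10→3, 11→4, 5→2, 9→3, 2→1.
So the longest non-decreasing subsequence has length 4, e.g. 8, 8, 11, 14.

4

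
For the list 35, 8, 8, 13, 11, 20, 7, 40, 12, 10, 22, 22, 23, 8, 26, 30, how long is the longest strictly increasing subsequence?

Scanning left to right, the best length ending at each element is: 35→1, 8→1, 8→1, 13→2, 11→2, 20→3, 7→1, 40→4, 12→3, 10→2, 22→4, 22→4, 23→5, 8→2, 26→6, 30→7.
So the longest increasing subsequence has length 7, e.g. 8, 13, 20, 22, 23, 26, 30.

7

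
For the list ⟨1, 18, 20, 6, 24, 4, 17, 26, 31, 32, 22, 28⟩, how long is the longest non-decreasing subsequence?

7

Scanning left to right, the best length ending at each element is: 1→1, 18→2, 20→3, 6→2, 24→4, 4→2, 17→3, 26→5, 31→6, 32→7, 22→4, 28→6.
So the longest non-decreasing subsequence has length 7, e.g. 1, 18, 20, 24, 26, 31, 32.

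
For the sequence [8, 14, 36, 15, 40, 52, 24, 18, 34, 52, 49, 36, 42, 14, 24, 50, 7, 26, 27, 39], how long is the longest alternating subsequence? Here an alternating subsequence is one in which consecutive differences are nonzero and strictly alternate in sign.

A longest alternating subsequence is 8, 36, 15, 40, 24, 52, 36, 42, 14, 24, 7, 26 (positions 1,3,4,5,7,10,12,13,14,15,17,18); its 11 consecutive differences strictly alternate in sign, and length 12 is optimal.

12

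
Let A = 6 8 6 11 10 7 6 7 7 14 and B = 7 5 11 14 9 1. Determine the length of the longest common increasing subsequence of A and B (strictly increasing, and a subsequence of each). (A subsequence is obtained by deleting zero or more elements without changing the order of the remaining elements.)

2

A longest common strictly increasing subsequence is 7, 14 (length 2); it appears in order in both A and B, and no longer such subsequence exists.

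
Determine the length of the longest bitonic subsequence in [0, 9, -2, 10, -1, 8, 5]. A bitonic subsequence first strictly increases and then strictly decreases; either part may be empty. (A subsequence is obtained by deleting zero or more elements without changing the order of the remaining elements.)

One longest bitonic subsequence is 0, 9, 10, 8, 5 (positions 1,2,4,6,7): it rises to 10 then falls. Length 5 is optimal.

5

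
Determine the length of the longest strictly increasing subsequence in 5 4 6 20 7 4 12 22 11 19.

Let dp[i] be the longest increasing subsequence ending at position i. Then dp = [1, 1, 2, 3, 3, 1, 4, 5, 4, 5].
The maximum is 5; one witness is 5, 6, 7, 12, 22 at positions 1,3,5,7,8.

5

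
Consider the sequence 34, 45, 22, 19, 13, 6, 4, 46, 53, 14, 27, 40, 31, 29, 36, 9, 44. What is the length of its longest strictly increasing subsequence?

Scanning left to right, the best length ending at each element is: 34→1, 45→2, 22→1, 19→1, 13→1, 6→1, 4→1, 46→3, 53→4, 14→2, 27→3, 40→4, 31→4, 29→4, 36→5, 9→2, 44→6.
So the longest increasing subsequence has length 6, e.g. 13, 14, 27, 31, 36, 44.

6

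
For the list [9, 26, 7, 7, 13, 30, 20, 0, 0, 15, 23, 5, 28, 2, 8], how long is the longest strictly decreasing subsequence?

One longest decreasing subsequence is 26, 20, 15, 5, 2 (positions 2,7,10,12,14), of length 5; no longer one exists.

5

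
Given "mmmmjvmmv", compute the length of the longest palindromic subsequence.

6

One longest palindromic subsequence is mmmmmm (positions 1,2,3,4,7,8); it reads the same forward and backward, and the interval DP gives dp[1][9] = 6.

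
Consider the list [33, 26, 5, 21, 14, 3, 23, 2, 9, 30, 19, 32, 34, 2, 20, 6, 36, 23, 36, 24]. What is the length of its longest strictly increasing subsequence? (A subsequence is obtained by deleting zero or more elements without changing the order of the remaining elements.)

Let dp[i] be the longest increasing subsequence ending at position i. Then dp = [1, 1, 1, 2, 2, 1, 3, 1, 2, 4, 3, 5, 6, 1, 4, 2, 7, 5, 7, 6].
The maximum is 7; one witness is 5, 21, 23, 30, 32, 34, 36 at positions 3,4,7,10,12,13,17.

7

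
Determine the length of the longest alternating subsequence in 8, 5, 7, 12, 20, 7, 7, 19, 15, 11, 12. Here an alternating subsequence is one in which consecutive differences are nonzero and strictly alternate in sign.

Track the best alternating length ending on an up-step vs a down-step at each position: up/down = 1/1, 1/2, 3/2, 3/1, 3/1, 3/4, 3/4, 5/4, 5/6, 5/6, 7/6.
The maximum over both is 7; one such subsequence is 8, 5, 12, 7, 19, 11, 12.

7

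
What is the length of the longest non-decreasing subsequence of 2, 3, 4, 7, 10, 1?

Let dp[i] be the longest non-decreasing subsequence ending at position i. Then dp = [1, 2, 3, 4, 5, 1].
The maximum is 5; one witness is 2, 3, 4, 7, 10 at positions 1,2,3,4,5.

5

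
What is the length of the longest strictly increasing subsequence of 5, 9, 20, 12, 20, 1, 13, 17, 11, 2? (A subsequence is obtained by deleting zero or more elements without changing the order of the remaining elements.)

Scanning left to right, the best length ending at each element is: 5→1, 9→2, 20→3, 12→3, 20→4, 1→1, 13→4, 17→5, 11→3, 2→2.
So the longest increasing subsequence has length 5, e.g. 5, 9, 12, 13, 17.

5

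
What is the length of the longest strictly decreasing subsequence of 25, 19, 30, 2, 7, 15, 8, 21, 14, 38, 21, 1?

5

Scanning left to right, the best length ending at each element is: 25→1, 19→2, 30→1, 2→3, 7→3, 15→3, 8→4, 21→2, 14→4, 38→1, 21→2, 1→5.
So the longest decreasing subsequence has length 5, e.g. 25, 19, 15, 8, 1.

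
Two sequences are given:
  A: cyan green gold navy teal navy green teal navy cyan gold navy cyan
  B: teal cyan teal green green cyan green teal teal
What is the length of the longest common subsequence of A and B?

4

A longest common subsequence is cyan, green, teal, teal (length 4); the LCS DP confirms no longer common subsequence exists.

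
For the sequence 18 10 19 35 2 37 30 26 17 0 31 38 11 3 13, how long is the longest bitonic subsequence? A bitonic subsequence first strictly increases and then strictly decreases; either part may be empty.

9

Let inc[i] be the LIS ending at i and dec[i] the longest strictly decreasing subsequence starting at i. inc = [1, 1, 2, 3, 1, 4, 3, 3, 2, 1, 4, 5, 2, 2, 3], dec = [4, 3, 4, 6, 2, 6, 5, 4, 3, 1, 3, 3, 2, 1, 1].
max_i inc[i]+dec[i]−1 = 9, with one witness 18, 19, 35, 37, 30, 26, 17, 11, 3.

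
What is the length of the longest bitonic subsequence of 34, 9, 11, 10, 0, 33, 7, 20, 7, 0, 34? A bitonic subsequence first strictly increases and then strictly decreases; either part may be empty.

6

Let inc[i] be the LIS ending at i and dec[i] the longest strictly decreasing subsequence starting at i. inc = [1, 1, 2, 2, 1, 3, 2, 3, 2, 1, 4], dec = [5, 3, 4, 3, 1, 4, 2, 3, 2, 1, 1].
max_i inc[i]+dec[i]−1 = 6, with one witness 9, 11, 33, 20, 7, 0.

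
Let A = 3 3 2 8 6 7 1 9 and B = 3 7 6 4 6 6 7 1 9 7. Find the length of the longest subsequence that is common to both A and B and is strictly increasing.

4

A longest common strictly increasing subsequence is 3, 6, 7, 9 (length 4); it appears in order in both A and B, and no longer such subsequence exists.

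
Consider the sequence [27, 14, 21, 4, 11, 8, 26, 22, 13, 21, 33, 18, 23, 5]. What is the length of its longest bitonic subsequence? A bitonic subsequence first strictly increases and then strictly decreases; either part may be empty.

7

One longest bitonic subsequence is 14, 21, 26, 22, 21, 18, 5 (positions 2,3,7,8,10,12,14): it rises to 26 then falls. Length 7 is optimal.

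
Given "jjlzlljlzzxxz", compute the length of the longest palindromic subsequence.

5

One longest palindromic subsequence is zljlz (positions 4,6,7,8,13); it reads the same forward and backward, and the interval DP gives dp[1][13] = 5.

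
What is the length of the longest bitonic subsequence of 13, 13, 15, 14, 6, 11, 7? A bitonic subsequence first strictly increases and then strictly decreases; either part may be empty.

5

Let inc[i] be the LIS ending at i and dec[i] the longest strictly decreasing subsequence starting at i. inc = [1, 1, 2, 2, 1, 2, 2], dec = [3, 3, 4, 3, 1, 2, 1].
max_i inc[i]+dec[i]−1 = 5, with one witness 13, 15, 14, 11, 7.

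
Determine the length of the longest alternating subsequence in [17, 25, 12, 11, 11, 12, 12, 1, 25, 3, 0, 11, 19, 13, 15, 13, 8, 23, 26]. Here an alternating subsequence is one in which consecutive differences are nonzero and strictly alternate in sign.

12

Track the best alternating length ending on an up-step vs a down-step at each position: up/down = 1/1, 2/1, 1/3, 1/3, 1/3, 4/3, 4/3, 1/5, 6/1, 6/7, 1/7, 8/7, 8/7, 8/9, 10/9, 8/11, 8/11, 12/7, 12/1.
The maximum over both is 12; one such subsequence is 17, 25, 11, 12, 1, 25, 3, 19, 13, 15, 13, 23.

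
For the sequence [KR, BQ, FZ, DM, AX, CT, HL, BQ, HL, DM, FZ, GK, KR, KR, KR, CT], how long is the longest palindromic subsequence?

9

One longest palindromic subsequence is KR FZ DM HL BQ HL DM FZ KR (positions 1,3,4,7,8,9,10,11,15); it reads the same forward and backward, and the interval DP gives dp[1][16] = 9.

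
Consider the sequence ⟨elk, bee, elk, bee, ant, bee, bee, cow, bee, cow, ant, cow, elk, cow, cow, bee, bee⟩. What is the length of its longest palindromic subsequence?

Using dp[i][j] = 2 + dp[i+1][j−1] if the ends match, else max(dp[i+1][j], dp[i][j−1]):
dp[1][17] = 9. A witness is bee bee cow cow elk cow cow bee bee at positions 2,4,8,10,13,14,15,16,17.

9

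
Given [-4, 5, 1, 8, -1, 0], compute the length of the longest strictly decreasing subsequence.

One longest decreasing subsequence is 5, 1, -1 (positions 2,3,5), of length 3; no longer one exists.

3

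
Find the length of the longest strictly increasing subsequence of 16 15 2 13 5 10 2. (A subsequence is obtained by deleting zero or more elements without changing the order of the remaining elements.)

3

Let dp[i] be the longest increasing subsequence ending at position i. Then dp = [1, 1, 1, 2, 2, 3, 1].
The maximum is 3; one witness is 2, 5, 10 at positions 3,5,6.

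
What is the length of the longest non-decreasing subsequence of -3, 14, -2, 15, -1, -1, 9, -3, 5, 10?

6

Let dp[i] be the longest non-decreasing subsequence ending at position i. Then dp = [1, 2, 2, 3, 3, 4, 5, 2, 5, 6].
The maximum is 6; one witness is -3, -2, -1, -1, 9, 10 at positions 1,3,5,6,7,10.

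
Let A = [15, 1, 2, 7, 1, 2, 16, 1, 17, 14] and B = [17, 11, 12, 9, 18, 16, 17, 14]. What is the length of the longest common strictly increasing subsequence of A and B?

For each value that appears in both, track the longest common increasing run ending there.
The best achievable length is 2; one witness is 16, 17 (A-positions 7,9, B-positions 6,7).

2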